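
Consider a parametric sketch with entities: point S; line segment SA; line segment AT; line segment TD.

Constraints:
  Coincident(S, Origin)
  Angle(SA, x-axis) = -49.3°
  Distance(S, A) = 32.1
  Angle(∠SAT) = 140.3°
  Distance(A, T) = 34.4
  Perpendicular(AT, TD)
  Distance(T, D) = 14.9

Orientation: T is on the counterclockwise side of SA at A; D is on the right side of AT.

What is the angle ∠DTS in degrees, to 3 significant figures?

109°

∠SAT = 140.3°, so AT runs at -49.3° + (180° − 140.3°) = -9.60° from the x-axis; with |AT| = 34.4, T = A + 34.4·(cos -9.60°, sin -9.60°) = (54.9, -30.1). AT ⟂ TD; with |TD| = 14.9 on the right of AT, D = T + 14.9·(-0.167, -0.986) = (52.4, -44.8). Then cos ∠DTS = TD·TS / (|TD||TS|), giving 109°.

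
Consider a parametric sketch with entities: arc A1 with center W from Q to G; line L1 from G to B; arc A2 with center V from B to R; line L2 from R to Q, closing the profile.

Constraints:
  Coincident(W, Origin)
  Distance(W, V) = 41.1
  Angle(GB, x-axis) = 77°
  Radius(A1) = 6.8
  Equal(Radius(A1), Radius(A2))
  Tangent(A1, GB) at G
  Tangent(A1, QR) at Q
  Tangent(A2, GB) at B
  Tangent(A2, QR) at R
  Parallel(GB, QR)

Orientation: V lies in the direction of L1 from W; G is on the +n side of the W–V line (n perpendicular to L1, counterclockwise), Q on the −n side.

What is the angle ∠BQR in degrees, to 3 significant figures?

18.3°

The slot axis is L1's direction at 77.0°, so u = (cos 77.0°, sin 77.0°) = (0.225, 0.974) and n = (−sin 77.0°, cos 77.0°) = (-0.974, 0.225). W is at the origin and V lies 41.1 along u from W, so V = 41.1·u = (9.25, 40.0). Tangency of A1 to both parallel lines with radius 6.8 puts G and Q at W ± 6.8·n: G = (-6.63, 1.53), Q = (6.63, -1.53). Equal radii place B and R the same way about V: B = V + 6.8·n = (2.62, 41.6), R = V − 6.8·n = (15.9, 38.5). Then cos ∠BQR = QB·QR / (|QB||QR|), giving 18.3°.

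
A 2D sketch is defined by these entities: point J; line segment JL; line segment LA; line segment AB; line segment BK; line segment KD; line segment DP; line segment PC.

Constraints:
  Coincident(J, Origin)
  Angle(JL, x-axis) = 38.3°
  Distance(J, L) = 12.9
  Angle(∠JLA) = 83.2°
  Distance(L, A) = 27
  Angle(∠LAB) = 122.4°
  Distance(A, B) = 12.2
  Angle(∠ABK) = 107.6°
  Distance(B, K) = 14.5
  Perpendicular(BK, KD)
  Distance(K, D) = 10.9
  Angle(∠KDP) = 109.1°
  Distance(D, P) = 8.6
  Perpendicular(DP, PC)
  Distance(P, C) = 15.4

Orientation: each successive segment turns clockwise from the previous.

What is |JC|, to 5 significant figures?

31.808

J is at the origin; JL runs at 38.3° with length 12.9, so L = (10.124, 7.9951). ∠JLA = 83.2° gives LA at -58.500° from the x-axis; with |LA| = 27.0, A = (24.231, -15.026). ∠LAB = 122.4° gives AB at -116.10° from the x-axis; with |AB| = 12.2, B = (18.864, -25.982). ∠ABK = 107.6° gives BK at 171.50° from the x-axis; with |BK| = 14.5, K = (4.5231, -23.839). BK is perpendicular to KD, so KD runs at 81.500°; with |KD| = 10.9, D = (6.1342, -13.059). ∠KDP = 109.1° gives DP at 10.600° from the x-axis; with |DP| = 8.6, P = (14.587, -11.477). The perpendicularity gives PC at right angles to DP, so PC runs at -79.400°; with |PC| = 15.4, C = (17.420, -26.614). Then |JC| = |C − J| = 31.808.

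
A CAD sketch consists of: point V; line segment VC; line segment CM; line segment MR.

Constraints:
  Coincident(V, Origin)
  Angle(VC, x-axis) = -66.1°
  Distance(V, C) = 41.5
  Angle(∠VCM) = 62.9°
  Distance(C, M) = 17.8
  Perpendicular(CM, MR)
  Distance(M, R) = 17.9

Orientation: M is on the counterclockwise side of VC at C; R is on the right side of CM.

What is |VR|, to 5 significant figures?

54.855

V is at the origin; VC runs at -66.1° with length 41.5, so C = 41.5·(cos -66.1°, sin -66.1°) = (16.813, -37.942). ∠VCM = 62.9°, so CM runs at -66.1° + (180° − 62.9°) = 51.000° from the x-axis; with |CM| = 17.8, M = C + 17.8·(cos 51.000°, sin 51.000°) = (28.015, -24.108). CM is perpendicular to MR; with |MR| = 17.9 on the right of CM, R = M + 17.9·(0.77715, -0.62932) = (41.926, -35.373). Then |VR| = |R − V| = 54.855.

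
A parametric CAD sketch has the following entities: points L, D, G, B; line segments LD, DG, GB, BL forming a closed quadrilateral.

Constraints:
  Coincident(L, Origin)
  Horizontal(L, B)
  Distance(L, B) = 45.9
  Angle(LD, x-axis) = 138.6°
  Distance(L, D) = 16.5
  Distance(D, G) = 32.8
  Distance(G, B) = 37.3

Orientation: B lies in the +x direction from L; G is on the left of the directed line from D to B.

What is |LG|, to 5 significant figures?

29.970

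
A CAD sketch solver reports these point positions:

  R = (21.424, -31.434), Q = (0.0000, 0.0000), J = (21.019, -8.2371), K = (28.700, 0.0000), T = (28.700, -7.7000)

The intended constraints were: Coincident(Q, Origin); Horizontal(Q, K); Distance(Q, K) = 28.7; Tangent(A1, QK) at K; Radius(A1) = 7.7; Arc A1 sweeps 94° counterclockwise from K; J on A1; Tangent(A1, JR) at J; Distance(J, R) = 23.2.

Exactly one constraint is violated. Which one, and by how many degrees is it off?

Tangent(A1, JR) at J — off by 3.00°.

Q = (0.00, 0.00) ✓; Q.y = 0.00, K.y = 0.00 ✓; |QK| = 28.70 ✓; ∠(TK, KQ) = 90.00° ✓; |TK| = 7.700 ✓; bearing(T→J) − bearing(T→K) = 94.00° ✓; |TJ| = 7.700 ✓; ∠(TJ, JR) = 93.00° ✗; |JR| = 23.20 ✓.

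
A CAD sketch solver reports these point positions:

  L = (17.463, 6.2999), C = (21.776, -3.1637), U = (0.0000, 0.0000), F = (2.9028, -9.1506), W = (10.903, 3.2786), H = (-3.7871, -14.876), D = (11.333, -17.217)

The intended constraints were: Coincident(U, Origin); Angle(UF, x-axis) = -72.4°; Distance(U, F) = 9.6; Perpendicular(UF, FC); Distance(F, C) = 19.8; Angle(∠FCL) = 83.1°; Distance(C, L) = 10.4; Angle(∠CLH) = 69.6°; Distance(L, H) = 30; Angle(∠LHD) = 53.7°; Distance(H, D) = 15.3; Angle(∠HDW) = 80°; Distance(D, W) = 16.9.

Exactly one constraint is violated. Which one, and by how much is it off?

Distance(D, W) = 16.9 — off by 3.60.

U = (0.00, 0.00) ✓; UF at -72.40° ✓; |UF| = 9.600 ✓; ∠(UF, FC) = 90.00° ✓; |FC| = 19.80 ✓; ∠FCL = 83.10° ✓; |CL| = 10.40 ✓; ∠CLH = 69.60° ✓; |LH| = 30.00 ✓; ∠LHD = 53.70° ✓; |HD| = 15.30 ✓; ∠HDW = 80.00° ✓; |DW| = 20.50 ✗.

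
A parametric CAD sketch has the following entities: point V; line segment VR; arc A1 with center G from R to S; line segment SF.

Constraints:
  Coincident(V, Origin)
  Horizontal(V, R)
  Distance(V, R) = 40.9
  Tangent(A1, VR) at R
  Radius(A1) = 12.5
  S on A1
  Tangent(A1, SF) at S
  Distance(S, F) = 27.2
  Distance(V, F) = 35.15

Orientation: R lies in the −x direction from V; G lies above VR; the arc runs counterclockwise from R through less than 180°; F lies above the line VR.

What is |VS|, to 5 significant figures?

30.584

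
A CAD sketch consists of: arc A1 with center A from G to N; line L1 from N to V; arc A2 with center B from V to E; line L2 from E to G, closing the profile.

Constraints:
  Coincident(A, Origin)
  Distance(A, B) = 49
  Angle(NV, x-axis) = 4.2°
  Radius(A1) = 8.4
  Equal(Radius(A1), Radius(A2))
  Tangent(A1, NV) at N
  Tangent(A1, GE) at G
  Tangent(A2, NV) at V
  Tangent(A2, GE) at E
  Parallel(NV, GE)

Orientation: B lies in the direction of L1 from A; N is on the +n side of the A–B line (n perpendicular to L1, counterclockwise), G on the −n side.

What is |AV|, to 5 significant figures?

49.715

The slot axis is L1's direction at 4.2°, so u = (cos 4.2°, sin 4.2°) = (0.99731, 0.073238) and n = (−sin 4.2°, cos 4.2°) = (-0.073238, 0.99731). A is at the origin and B lies 49.0 along u from A, so B = 49.0·u = (48.868, 3.5887). Tangency of A1 to both parallel lines with radius 8.4 puts N and G at A ± 8.4·n: N = (-0.61520, 8.3774), G = (0.61520, -8.3774). Equal radii place V and E the same way about B: V = B + 8.4·n = (48.253, 11.966), E = B − 8.4·n = (49.484, -4.7888). Then |AV| = |V − A| = 49.715.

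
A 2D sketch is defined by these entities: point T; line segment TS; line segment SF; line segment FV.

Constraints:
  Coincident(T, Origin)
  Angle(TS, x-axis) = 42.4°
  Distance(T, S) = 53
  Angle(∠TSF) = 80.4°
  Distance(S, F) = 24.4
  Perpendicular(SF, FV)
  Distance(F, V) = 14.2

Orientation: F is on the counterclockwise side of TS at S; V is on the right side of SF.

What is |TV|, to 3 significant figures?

68.3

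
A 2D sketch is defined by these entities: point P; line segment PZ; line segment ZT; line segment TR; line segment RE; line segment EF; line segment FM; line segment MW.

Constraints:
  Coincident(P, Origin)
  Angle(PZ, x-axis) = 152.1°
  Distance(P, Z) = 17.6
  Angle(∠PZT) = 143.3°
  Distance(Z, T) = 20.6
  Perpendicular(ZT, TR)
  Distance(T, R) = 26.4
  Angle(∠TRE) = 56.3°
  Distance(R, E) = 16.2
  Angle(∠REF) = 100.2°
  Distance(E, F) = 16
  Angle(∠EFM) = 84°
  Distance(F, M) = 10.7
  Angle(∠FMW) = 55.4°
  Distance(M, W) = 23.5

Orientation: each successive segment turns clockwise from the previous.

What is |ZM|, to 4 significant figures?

24.18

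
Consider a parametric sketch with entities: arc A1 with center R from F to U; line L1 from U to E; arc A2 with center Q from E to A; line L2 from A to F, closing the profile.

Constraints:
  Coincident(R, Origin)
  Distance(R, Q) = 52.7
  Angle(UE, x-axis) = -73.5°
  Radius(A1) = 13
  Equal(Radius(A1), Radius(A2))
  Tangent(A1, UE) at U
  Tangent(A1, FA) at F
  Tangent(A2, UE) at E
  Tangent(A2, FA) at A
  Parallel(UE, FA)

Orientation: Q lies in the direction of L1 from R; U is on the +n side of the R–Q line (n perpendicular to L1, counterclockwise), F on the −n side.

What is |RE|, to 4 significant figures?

54.28

The slot axis is L1's direction at -73.5°, so u = (cos -73.5°, sin -73.5°) = (0.2840, -0.9588) and n = (−sin -73.5°, cos -73.5°) = (0.9588, 0.2840). R is at the origin and Q lies 52.7 along u from R, so Q = 52.7·u = (14.97, -50.53). Tangency of A1 to both parallel lines with radius 13.0 puts U and F at R ± 13.0·n: U = (12.46, 3.692), F = (-12.46, -3.692). Equal radii place E and A the same way about Q: E = Q + 13.0·n = (27.43, -46.84), A = Q − 13.0·n = (2.503, -54.22). Then |RE| = |E − R| = 54.28.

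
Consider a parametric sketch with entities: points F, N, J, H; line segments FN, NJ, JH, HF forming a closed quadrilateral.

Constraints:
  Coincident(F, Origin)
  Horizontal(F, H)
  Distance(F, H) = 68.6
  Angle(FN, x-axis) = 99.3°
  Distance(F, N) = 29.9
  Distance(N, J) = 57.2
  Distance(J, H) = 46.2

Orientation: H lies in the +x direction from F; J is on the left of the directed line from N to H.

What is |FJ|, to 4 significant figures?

66.36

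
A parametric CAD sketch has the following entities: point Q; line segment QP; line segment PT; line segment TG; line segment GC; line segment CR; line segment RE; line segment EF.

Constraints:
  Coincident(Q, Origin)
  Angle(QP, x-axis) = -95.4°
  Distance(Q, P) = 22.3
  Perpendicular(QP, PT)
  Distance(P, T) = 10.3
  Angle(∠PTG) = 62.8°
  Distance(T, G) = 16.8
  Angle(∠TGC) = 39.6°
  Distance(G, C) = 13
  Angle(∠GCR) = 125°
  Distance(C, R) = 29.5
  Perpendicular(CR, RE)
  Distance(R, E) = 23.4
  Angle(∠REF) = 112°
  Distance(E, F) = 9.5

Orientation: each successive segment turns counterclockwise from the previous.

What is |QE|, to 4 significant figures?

45.20

Q is at the origin; QP runs at -95.4° with length 22.3, so P = (-2.099, -22.20). QP ⟂ PT, so PT runs at -5.400°; with |PT| = 10.3, T = (8.156, -23.17). ∠PTG = 62.8° gives TG at 111.8° from the x-axis; with |TG| = 16.8, G = (1.917, -7.572). ∠TGC = 39.6° gives GC at -107.8° from the x-axis; with |GC| = 13.0, C = (-2.057, -19.95). ∠GCR = 125.0° gives CR at -52.80° from the x-axis; with |CR| = 29.5, R = (15.78, -43.45). CR ⟂ RE, so RE runs at 37.20°; with |RE| = 23.4, E = (34.42, -29.30). Then |QE| = |E − Q| = 45.20.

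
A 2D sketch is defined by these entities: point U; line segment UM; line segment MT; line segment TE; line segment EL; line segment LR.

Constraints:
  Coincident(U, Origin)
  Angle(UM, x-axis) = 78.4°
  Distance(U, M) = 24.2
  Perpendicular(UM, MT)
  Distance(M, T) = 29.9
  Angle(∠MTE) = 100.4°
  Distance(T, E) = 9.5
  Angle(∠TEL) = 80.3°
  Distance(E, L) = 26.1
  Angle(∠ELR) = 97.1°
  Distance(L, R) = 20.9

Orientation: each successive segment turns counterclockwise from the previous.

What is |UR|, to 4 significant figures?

35.35

∠TEL = 80.3° gives EL at -12.30° from the x-axis; with |EL| = 26.1, L = (-2.481, 15.35). ∠ELR = 97.1° gives LR at 70.60° from the x-axis; with |LR| = 20.9, R = (4.461, 35.06). Then |UR| = |R − U| = 35.35.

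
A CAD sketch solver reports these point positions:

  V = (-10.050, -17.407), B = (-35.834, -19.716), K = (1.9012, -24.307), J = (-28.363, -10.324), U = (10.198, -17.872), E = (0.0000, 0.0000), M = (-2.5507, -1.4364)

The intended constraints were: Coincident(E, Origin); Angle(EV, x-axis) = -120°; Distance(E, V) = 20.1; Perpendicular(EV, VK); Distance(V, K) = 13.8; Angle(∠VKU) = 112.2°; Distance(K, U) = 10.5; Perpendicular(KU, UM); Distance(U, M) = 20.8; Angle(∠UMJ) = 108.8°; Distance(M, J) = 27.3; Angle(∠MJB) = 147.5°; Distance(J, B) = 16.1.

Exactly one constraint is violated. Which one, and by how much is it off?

Distance(J, B) = 16.1 — off by 4.10.

E = (0.00, 0.00) ✓; EV at -120.0° ✓; |EV| = 20.10 ✓; ∠(EV, VK) = 90.00° ✓; |VK| = 13.80 ✓; ∠VKU = 112.2° ✓; |KU| = 10.50 ✓; ∠(KU, UM) = 90.00° ✓; |UM| = 20.80 ✓; ∠UMJ = 108.8° ✓; |MJ| = 27.30 ✓; ∠MJB = 147.5° ✓; |JB| = 12.00 ✗.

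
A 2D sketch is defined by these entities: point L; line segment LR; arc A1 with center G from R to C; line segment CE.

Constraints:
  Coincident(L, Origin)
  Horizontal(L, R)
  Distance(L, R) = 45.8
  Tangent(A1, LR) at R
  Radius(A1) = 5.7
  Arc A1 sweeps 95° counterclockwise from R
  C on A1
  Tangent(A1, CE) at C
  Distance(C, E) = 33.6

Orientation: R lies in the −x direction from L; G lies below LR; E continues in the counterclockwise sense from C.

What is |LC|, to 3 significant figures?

51.8

Since A1 is tangent to LR there, GR ⟂ LR, so G = R + (0, -5.7) = (-45.8, -5.70). On A1, R sits at bearing 90° from G; a 95° counterclockwise sweep puts C at bearing 185°, so C = G + 5.7·(cos 185°, sin 185°) = (-51.5, -6.20). Then |LC| = |C − L| = 51.8.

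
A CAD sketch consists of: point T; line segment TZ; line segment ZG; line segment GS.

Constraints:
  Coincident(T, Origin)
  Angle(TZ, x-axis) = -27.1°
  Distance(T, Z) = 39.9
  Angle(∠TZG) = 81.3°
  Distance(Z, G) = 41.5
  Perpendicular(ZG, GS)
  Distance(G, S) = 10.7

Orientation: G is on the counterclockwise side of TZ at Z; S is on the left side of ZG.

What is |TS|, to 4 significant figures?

45.65

T is at the origin; TZ runs at -27.1° with length 39.9, so Z = 39.9·(cos -27.1°, sin -27.1°) = (35.52, -18.18). ∠TZG = 81.3°, so ZG runs at -27.1° + (180° − 81.3°) = 71.60° from the x-axis; with |ZG| = 41.5, G = Z + 41.5·(cos 71.60°, sin 71.60°) = (48.62, 21.20). The perpendicularity gives GS at right angles to ZG; with |GS| = 10.7 on the left of ZG, S = G + 10.7·(-0.9489, 0.3156) = (38.47, 24.58). Then |TS| = |S − T| = 45.65.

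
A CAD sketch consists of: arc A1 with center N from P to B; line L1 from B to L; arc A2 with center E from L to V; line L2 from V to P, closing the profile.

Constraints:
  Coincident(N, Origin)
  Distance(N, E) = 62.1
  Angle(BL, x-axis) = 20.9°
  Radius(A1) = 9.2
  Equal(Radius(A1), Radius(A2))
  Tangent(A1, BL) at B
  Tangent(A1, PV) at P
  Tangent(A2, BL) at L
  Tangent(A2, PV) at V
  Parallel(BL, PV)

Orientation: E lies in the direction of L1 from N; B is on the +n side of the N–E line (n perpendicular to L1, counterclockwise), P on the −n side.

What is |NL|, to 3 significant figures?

62.8

The slot axis is L1's direction at 20.9°, so u = (cos 20.9°, sin 20.9°) = (0.934, 0.357) and n = (−sin 20.9°, cos 20.9°) = (-0.357, 0.934). N is at the origin and E lies 62.1 along u from N, so E = 62.1·u = (58.0, 22.2). Tangency of A1 to both parallel lines with radius 9.2 puts B and P at N ± 9.2·n: B = (-3.28, 8.59), P = (3.28, -8.59). Equal radii place L and V the same way about E: L = E + 9.2·n = (54.7, 30.7), V = E − 9.2·n = (61.3, 13.6). Then |NL| = |L − N| = 62.8.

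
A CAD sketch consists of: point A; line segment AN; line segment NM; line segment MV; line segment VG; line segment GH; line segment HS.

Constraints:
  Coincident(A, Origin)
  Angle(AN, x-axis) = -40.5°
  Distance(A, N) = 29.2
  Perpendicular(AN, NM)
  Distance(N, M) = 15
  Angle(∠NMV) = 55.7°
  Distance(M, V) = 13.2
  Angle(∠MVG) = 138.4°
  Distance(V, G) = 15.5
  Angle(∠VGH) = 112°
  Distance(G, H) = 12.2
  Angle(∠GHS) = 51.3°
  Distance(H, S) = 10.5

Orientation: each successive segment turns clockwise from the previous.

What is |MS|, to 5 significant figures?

19.890

A is at the origin; AN runs at -40.5° with length 29.2, so N = (22.204, -18.964). AN ⟂ NM, so NM runs at -130.50°; with |NM| = 15.0, M = (12.462, -30.370). ∠NMV = 55.7° gives MV at 105.20° from the x-axis; with |MV| = 13.2, V = (9.0012, -17.632). ∠MVG = 138.4° gives VG at 63.600° from the x-axis; with |VG| = 15.5, G = (15.893, -3.7482). ∠VGH = 112.0° gives GH at -4.4000° from the x-axis; with |GH| = 12.2, H = (28.057, -4.6842). ∠GHS = 51.3° gives HS at -133.10° from the x-axis; with |HS| = 10.5, S = (20.883, -12.351). Then |MS| = |S − M| = 19.890.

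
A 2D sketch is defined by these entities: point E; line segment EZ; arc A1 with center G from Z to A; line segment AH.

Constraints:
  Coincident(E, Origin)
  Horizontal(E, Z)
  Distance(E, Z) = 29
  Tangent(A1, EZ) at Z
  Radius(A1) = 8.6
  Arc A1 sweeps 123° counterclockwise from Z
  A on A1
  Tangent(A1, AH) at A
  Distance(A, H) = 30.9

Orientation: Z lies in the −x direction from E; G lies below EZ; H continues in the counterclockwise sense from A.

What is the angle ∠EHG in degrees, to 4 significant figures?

43.76°

E is at the origin; EZ is horizontal with |EZ| = 29.0 and Z on the −x side, so Z = (-29.00, 0.000). Tangency of A1 to EZ means the radius GZ is perpendicular to EZ, so G = Z + (0, -8.6) = (-29.00, -8.600). On A1, Z sits at bearing 90° from G; a 123° counterclockwise sweep puts A at bearing 213°, so A = G + 8.6·(cos 213°, sin 213°) = (-36.21, -13.28). A1 meets AH tangentially, so GA is at right angles to AH, so AH runs along (−sin 213°, cos 213°); with |AH| = 30.9, H = (-19.38, -39.20). Then cos ∠EHG = HE·HG / (|HE||HG|), giving 43.76°.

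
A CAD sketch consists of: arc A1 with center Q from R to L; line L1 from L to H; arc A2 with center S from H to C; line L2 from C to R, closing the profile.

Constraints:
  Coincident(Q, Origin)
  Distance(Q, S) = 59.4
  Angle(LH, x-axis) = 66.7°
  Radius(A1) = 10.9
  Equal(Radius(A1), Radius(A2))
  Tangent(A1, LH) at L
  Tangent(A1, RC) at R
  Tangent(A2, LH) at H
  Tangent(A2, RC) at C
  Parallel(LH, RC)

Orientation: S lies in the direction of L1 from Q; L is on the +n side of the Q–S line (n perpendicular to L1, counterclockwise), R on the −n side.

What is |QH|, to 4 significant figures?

60.39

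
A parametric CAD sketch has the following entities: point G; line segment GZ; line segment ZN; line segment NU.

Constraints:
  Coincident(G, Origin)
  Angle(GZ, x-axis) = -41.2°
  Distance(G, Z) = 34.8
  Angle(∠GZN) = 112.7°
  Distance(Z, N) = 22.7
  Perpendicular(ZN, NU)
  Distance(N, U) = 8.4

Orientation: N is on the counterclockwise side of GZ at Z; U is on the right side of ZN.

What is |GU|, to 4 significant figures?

54.28

∠GZN = 112.7°, so ZN runs at -41.2° + (180° − 112.7°) = 26.10° from the x-axis; with |ZN| = 22.7, N = Z + 22.7·(cos 26.10°, sin 26.10°) = (46.57, -12.94). ZN is perpendicular to NU; with |NU| = 8.4 on the right of ZN, U = N + 8.4·(0.4399, -0.8980) = (50.26, -20.48). Then |GU| = |U − G| = 54.28.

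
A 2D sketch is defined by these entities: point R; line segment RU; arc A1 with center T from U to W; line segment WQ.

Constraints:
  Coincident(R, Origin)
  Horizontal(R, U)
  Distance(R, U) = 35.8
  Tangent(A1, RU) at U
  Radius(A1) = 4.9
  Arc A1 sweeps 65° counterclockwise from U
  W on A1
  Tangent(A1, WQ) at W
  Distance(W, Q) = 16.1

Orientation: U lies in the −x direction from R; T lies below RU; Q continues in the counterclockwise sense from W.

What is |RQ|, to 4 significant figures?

50.17

R is at the origin; RU is horizontal with |RU| = 35.8 and U on the −x side, so U = (-35.80, 0.000). The tangent condition forces TU to be normal to RU, so T = U + (0, -4.9) = (-35.80, -4.900). On A1, U sits at bearing 90° from T; a 65° counterclockwise sweep puts W at bearing 155°, so W = T + 4.9·(cos 155°, sin 155°) = (-40.24, -2.829). The tangent condition forces TW to be normal to WQ, so WQ runs along (−sin 155°, cos 155°); with |WQ| = 16.1, Q = (-47.05, -17.42). Then |RQ| = |Q − R| = 50.17.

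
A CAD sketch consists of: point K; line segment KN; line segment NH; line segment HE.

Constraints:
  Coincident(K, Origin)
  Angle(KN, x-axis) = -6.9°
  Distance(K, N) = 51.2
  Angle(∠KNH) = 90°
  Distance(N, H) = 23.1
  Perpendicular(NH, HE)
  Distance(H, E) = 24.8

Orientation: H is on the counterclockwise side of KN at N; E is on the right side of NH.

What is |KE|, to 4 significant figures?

79.43

∠KNH = 90.0°, so NH runs at -6.9° + (180° − 90.0°) = 83.10° from the x-axis; with |NH| = 23.1, H = N + 23.1·(cos 83.10°, sin 83.10°) = (53.60, 16.78). NH ⟂ HE; with |HE| = 24.8 on the right of NH, E = H + 24.8·(0.9928, -0.1201) = (78.22, 13.80). Then |KE| = |E − K| = 79.43.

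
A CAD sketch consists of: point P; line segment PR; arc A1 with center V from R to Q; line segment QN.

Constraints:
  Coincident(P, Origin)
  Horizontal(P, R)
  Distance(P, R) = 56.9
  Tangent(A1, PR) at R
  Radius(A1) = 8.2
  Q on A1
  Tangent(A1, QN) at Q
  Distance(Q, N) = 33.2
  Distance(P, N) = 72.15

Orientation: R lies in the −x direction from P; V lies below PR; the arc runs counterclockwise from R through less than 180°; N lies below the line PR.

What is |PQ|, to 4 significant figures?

65.68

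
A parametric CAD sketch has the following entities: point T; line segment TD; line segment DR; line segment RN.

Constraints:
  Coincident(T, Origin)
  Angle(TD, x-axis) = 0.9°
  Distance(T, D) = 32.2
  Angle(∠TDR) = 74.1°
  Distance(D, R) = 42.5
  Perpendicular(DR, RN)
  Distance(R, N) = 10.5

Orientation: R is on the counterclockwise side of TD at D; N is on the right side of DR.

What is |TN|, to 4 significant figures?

53.42

∠TDR = 74.1°, so DR runs at 0.9° + (180° − 74.1°) = 106.8° from the x-axis; with |DR| = 42.5, R = D + 42.5·(cos 106.8°, sin 106.8°) = (19.91, 41.19). The perpendicularity gives RN at right angles to DR; with |RN| = 10.5 on the right of DR, N = R + 10.5·(0.9573, 0.2890) = (29.96, 44.23). Then |TN| = |N − T| = 53.42.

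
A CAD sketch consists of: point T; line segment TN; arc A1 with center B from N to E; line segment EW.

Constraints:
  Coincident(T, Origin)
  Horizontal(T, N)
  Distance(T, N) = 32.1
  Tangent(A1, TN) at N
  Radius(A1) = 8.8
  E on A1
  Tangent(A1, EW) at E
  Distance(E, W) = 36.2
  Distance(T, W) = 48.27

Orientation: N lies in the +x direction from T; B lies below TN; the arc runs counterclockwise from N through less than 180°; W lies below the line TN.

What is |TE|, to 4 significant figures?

24.66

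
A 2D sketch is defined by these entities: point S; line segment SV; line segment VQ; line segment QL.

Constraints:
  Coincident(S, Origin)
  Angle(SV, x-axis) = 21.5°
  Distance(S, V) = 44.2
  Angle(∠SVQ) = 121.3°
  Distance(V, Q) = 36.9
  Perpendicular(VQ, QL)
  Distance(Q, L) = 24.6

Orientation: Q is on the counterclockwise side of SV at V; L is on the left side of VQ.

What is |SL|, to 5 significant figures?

61.294

∠SVQ = 121.3°, so VQ runs at 21.5° + (180° − 121.3°) = 80.200° from the x-axis; with |VQ| = 36.9, Q = V + 36.9·(cos 80.200°, sin 80.200°) = (47.405, 52.561). VQ is perpendicular to QL; with |QL| = 24.6 on the left of VQ, L = Q + 24.6·(-0.98541, 0.17021) = (23.164, 56.748). Then |SL| = |L − S| = 61.294.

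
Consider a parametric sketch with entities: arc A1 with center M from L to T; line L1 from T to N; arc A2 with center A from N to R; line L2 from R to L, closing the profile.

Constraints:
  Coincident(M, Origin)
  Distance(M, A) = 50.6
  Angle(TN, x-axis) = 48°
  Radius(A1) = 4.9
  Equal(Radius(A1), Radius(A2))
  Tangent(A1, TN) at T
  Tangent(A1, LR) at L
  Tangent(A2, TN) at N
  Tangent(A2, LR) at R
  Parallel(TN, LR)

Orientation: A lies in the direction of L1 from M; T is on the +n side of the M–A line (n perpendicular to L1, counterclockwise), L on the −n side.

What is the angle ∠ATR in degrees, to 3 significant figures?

5.43°

The slot axis is L1's direction at 48.0°, so u = (cos 48.0°, sin 48.0°) = (0.669, 0.743) and n = (−sin 48.0°, cos 48.0°) = (-0.743, 0.669). M is at the origin and A lies 50.6 along u from M, so A = 50.6·u = (33.9, 37.6). Tangency of A1 to both parallel lines with radius 4.9 puts T and L at M ± 4.9·n: T = (-3.64, 3.28), L = (3.64, -3.28). Equal radii place N and R the same way about A: N = A + 4.9·n = (30.2, 40.9), R = A − 4.9·n = (37.5, 34.3). Then cos ∠ATR = TA·TR / (|TA||TR|), giving 5.43°.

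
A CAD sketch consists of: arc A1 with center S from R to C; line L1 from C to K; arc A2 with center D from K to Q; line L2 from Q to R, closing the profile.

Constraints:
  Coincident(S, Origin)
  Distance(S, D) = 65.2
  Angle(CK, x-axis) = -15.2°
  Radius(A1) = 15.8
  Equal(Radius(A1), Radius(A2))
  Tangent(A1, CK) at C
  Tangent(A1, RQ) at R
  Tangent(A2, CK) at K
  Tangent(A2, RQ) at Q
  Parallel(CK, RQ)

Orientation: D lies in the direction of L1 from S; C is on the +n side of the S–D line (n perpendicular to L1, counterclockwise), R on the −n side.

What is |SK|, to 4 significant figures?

67.09

The slot axis is L1's direction at -15.2°, so u = (cos -15.2°, sin -15.2°) = (0.9650, -0.2622) and n = (−sin -15.2°, cos -15.2°) = (0.2622, 0.9650). S is at the origin and D lies 65.2 along u from S, so D = 65.2·u = (62.92, -17.09). Tangency of A1 to both parallel lines with radius 15.8 puts C and R at S ± 15.8·n: C = (4.143, 15.25), R = (-4.143, -15.25). Equal radii place K and Q the same way about D: K = D + 15.8·n = (67.06, -1.847), Q = D − 15.8·n = (58.78, -32.34). Then |SK| = |K − S| = 67.09.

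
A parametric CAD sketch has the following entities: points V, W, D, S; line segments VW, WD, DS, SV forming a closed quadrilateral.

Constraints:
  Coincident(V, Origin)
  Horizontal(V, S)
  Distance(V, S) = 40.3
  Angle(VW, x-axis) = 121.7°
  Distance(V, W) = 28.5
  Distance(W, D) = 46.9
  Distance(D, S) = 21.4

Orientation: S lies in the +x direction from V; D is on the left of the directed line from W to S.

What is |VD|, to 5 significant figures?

37.260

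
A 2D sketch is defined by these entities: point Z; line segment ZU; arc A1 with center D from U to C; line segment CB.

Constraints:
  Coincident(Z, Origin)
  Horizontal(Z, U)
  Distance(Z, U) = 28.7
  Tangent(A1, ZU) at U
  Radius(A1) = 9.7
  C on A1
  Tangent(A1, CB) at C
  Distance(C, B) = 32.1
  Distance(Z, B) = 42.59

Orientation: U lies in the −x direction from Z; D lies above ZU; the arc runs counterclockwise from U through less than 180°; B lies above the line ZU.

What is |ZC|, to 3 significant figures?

20.8

Checks: Z = (0.00, 0.00) ✓; |DC| = 9.700 ✓; ∠(DC, CB) = 90.00° ✓; |CB| = 32.10 ✓; |ZB| = 42.59 ✓.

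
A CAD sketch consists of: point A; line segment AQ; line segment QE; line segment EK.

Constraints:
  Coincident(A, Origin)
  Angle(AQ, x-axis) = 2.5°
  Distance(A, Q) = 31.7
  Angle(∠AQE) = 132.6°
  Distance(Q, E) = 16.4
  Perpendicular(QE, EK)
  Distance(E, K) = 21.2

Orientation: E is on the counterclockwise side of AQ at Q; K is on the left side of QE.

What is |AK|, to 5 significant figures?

37.917

A is at the origin; AQ runs at 2.5° with length 31.7, so Q = 31.7·(cos 2.5°, sin 2.5°) = (31.670, 1.3827). ∠AQE = 132.6°, so QE runs at 2.5° + (180° − 132.6°) = 49.900° from the x-axis; with |QE| = 16.4, E = Q + 16.4·(cos 49.900°, sin 49.900°) = (42.233, 13.927). QE is perpendicular to EK; with |EK| = 21.2 on the left of QE, K = E + 21.2·(-0.76492, 0.64412) = (26.017, 27.583). Then |AK| = |K − A| = 37.917.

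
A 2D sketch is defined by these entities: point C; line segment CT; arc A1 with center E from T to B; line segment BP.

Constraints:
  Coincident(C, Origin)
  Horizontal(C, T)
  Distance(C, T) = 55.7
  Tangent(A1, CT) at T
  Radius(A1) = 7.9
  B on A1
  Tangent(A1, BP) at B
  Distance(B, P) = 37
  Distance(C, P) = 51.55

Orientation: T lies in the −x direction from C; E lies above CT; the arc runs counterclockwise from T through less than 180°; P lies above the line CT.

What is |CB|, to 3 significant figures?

48.7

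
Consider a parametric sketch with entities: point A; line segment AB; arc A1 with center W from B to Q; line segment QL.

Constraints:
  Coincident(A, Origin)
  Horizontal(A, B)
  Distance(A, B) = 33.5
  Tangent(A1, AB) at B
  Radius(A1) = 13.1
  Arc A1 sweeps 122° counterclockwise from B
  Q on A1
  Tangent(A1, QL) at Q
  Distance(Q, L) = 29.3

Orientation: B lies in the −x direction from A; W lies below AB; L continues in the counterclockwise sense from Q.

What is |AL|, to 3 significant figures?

53.5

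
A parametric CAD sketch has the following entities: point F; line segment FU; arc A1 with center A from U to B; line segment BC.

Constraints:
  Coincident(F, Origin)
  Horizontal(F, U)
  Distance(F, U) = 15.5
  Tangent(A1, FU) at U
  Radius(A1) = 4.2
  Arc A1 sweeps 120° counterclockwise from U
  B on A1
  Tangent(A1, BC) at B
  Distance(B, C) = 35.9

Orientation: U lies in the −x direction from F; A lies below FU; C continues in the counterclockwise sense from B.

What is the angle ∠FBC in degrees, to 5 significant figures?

78.222°

F is at the origin; FU is horizontal with |FU| = 15.5 and U on the −x side, so U = (-15.500, 0.0000). Tangency of A1 to FU means the radius AU is perpendicular to FU, so A = U + (0, -4.2) = (-15.500, -4.2000). On A1, U sits at bearing 90° from A; a 120° counterclockwise sweep puts B at bearing 210°, so B = A + 4.2·(cos 210°, sin 210°) = (-19.137, -6.3000). Tangency of A1 to BC means the radius AB is perpendicular to BC, so BC runs along (−sin 210°, cos 210°); with |BC| = 35.9, C = (-1.1873, -37.390). Then cos ∠FBC = BF·BC / (|BF||BC|), giving 78.222°.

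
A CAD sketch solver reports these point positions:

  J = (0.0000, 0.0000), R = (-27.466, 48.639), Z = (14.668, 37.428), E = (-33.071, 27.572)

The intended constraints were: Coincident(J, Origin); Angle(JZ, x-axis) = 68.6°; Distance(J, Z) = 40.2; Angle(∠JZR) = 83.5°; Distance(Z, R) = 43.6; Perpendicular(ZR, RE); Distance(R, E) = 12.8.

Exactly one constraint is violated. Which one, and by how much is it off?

Distance(R, E) = 12.8 — off by 9.00.

J = (0.00, 0.00) ✓; JZ at 68.60° ✓; |JZ| = 40.20 ✓; ∠JZR = 83.50° ✓; |ZR| = 43.60 ✓; ∠(ZR, RE) = 90.00° ✓; |RE| = 21.80 ✗.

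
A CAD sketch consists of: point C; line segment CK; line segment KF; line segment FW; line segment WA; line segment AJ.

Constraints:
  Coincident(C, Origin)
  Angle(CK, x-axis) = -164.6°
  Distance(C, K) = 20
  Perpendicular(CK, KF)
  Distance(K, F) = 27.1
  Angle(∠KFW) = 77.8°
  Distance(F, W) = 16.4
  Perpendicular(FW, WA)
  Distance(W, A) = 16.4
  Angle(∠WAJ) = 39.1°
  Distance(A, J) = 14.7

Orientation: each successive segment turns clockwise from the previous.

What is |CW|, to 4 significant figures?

23.97

C is at the origin; CK runs at -164.6° with length 20.0, so K = (-19.28, -5.311). CK is perpendicular to KF, so KF runs at 105.4°; with |KF| = 27.1, F = (-26.48, 20.82). ∠KFW = 77.8° gives FW at 3.200° from the x-axis; with |FW| = 16.4, W = (-10.10, 21.73). Then |CW| = |W − C| = 23.97.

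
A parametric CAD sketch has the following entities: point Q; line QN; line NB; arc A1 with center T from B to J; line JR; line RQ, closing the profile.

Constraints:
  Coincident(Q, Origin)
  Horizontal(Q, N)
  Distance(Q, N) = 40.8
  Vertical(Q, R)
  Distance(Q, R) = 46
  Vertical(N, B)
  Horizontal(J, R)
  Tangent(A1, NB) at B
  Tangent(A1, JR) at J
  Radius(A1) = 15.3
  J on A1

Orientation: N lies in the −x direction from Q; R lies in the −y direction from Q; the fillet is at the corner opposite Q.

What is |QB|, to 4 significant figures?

51.06

The virtual corner opposite Q is at (-40.80, -46.00). Tangency of A1 to NB means the radius TB is perpendicular to NB and tangency of A1 to JR means the radius TJ is perpendicular to JR, with radius 15.3, so the center T sits 15.3 in from both sides at T = (-25.50, -30.70). That places the tangent points at B = (-40.80, -30.70) on NB and J = (-25.50, -46.00) on JR. Then |QB| = |B − Q| = 51.06.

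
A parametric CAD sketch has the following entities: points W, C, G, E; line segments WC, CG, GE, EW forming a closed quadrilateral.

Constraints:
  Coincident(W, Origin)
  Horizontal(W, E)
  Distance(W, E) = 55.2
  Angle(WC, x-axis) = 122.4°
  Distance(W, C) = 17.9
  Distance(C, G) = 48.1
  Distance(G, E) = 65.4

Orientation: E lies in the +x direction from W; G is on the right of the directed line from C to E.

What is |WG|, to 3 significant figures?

32.4

W is at the origin; WE is horizontal with |WE| = 55.2 and E in +x, so E = (55.2, 0). WC runs at 122.4° with |WC| = 17.9, so C = (-9.59, 15.1). G is determined by |CG| = 48.1 and |GE| = 65.4 together: it lies at the intersection of circle(C, 48.1) and circle(E, 65.4). With |CE| = 66.5, the foot of the radical line on CE is 18.5 from C and the perpendicular offset is √(48.1² − 18.5²) = 44.4. Taking the right-of-CE solution: G = (-1.65, -32.3).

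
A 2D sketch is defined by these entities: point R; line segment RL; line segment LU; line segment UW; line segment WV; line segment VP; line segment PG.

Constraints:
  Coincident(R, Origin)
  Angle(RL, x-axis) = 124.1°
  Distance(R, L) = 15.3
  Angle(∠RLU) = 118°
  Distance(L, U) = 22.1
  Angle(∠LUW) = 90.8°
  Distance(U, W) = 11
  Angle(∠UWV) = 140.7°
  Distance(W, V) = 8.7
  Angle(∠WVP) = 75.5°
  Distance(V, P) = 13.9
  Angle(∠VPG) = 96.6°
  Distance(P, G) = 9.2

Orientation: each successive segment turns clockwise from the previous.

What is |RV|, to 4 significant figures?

24.40

∠LUW = 90.8° gives UW at -27.10° from the x-axis; with |UW| = 11.0, W = (11.56, 27.19). ∠UWV = 140.7° gives WV at -66.40° from the x-axis; with |WV| = 8.7, V = (15.04, 19.22). Then |RV| = |V − R| = 24.40.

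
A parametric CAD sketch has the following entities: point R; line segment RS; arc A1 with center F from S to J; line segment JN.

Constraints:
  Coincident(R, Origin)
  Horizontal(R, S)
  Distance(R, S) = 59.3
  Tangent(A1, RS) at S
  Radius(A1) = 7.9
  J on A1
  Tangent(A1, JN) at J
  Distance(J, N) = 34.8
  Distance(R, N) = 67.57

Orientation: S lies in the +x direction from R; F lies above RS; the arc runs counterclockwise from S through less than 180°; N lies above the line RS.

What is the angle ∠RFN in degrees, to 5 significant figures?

86.151°

Checks: |FJ| = 7.900 ✓; ∠(FJ, JN) = 90.00° ✓; |JN| = 34.80 ✓; |RN| = 67.57 ✓.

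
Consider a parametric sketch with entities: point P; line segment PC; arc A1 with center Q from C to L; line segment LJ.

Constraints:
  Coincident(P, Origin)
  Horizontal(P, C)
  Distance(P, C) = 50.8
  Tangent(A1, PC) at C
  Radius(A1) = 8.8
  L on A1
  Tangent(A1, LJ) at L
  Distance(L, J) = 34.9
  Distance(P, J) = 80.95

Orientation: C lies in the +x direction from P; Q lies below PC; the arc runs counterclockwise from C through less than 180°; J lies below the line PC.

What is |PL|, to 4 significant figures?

47.57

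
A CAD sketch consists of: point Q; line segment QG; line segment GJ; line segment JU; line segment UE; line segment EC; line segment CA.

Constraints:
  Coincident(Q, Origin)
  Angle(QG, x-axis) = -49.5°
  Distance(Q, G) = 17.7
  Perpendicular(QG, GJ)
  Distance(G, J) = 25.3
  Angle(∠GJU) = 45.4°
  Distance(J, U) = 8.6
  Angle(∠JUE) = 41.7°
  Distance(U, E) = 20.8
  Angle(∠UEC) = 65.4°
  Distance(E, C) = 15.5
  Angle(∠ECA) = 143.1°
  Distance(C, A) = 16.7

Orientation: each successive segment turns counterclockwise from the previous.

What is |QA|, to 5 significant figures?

42.504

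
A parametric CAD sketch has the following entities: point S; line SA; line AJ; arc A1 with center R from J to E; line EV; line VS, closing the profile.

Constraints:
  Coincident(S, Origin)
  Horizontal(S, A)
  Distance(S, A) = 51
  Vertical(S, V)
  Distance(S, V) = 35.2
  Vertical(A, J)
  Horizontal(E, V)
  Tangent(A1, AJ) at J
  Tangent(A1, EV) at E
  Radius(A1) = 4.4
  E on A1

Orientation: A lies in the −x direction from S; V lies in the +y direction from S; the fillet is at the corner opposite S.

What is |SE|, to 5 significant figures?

58.400

The virtual corner opposite S is at (-51.000, 35.200). Since A1 is tangent to AJ there, RJ ⟂ AJ and the tangent condition forces RE to be normal to EV, with radius 4.4, so the center R sits 4.4 in from both sides at R = (-46.600, 30.800). That places the tangent points at J = (-51.000, 30.800) on AJ and E = (-46.600, 35.200) on EV. Then |SE| = |E − S| = 58.400.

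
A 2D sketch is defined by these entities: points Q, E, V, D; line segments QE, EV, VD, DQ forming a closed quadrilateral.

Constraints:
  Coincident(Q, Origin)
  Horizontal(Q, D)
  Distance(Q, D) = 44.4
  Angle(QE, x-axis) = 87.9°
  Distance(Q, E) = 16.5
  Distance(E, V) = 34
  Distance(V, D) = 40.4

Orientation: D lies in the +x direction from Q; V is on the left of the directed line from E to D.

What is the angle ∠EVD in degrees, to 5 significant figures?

77.422°

Q is at the origin; Q and D share the same y with |QD| = 44.4 and D in +x, so D = (44.4, 0). QE runs at 87.9° with |QE| = 16.5, so E = (0.60462, 16.489). V is determined by |EV| = 34.0 and |VD| = 40.4 together: it lies at the intersection of circle(E, 34.0) and circle(D, 40.4). With |ED| = 46.797, the foot of the radical line on ED is 18.311 from E and the perpendicular offset is √(34.0² − 18.311²) = 28.648. Taking the left-of-ED solution: V = (27.835, 36.848).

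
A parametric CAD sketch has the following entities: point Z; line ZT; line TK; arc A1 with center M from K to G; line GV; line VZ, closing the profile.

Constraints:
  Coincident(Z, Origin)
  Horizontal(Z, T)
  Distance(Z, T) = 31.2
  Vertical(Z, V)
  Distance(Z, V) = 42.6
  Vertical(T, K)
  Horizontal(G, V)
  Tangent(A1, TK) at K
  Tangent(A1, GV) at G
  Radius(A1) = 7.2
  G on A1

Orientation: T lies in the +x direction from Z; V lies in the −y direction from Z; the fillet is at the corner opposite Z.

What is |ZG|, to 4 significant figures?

48.90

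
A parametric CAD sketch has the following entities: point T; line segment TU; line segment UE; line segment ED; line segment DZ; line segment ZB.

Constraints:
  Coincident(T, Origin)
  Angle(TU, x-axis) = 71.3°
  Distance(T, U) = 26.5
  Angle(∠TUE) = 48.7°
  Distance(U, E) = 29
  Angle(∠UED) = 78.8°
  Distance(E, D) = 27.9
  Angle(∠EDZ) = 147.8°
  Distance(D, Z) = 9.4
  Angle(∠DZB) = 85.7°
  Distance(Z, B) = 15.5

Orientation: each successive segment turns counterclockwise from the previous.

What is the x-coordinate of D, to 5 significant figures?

-2.7562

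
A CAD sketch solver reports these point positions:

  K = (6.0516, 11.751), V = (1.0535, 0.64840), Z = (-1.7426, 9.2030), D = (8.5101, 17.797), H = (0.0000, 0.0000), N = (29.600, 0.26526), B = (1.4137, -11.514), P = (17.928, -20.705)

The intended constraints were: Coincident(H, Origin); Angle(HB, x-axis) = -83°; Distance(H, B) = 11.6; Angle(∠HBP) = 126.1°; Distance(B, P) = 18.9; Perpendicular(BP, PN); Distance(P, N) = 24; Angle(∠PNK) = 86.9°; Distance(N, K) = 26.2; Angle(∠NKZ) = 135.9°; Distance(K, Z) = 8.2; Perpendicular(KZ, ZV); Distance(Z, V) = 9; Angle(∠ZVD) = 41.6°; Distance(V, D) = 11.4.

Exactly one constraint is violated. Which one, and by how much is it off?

Distance(V, D) = 11.4 — off by 7.30.

H = (0.00, 0.00) ✓; HB at -83.00° ✓; |HB| = 11.60 ✓; ∠HBP = 126.1° ✓; |BP| = 18.90 ✓; ∠(BP, PN) = 90.00° ✓; |PN| = 24.00 ✓; ∠PNK = 86.90° ✓; |NK| = 26.20 ✓; ∠NKZ = 135.9° ✓; |KZ| = 8.200 ✓; ∠(KZ, ZV) = 90.00° ✓; |ZV| = 9.000 ✓; ∠ZVD = 41.60° ✓; |VD| = 18.70 ✗.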